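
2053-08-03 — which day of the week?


Date: August 3, 2053
Anchor: Jan 1, 2053. With p = 2053 - 1 = 2052: (p + p//4 - p//100 + p//400) mod 7 = (2052 + 513 - 20 + 5) mod 7 = 2550 mod 7 = 2 -> Wednesday (Mon=0 ... Sun=6)
Days before August (Jan-Jul): 212; offset = 212 + 3 - 1 = 214
Weekday index = (2 + 214) mod 7 = 6

Day of the week: Sunday


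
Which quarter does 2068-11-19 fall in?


Month: November (month 11)
Q1: Jan-Mar, Q2: Apr-Jun, Q3: Jul-Sep, Q4: Oct-Dec

Q4


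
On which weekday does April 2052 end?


April 2052 has 30 days
Anchor: Jan 1, 2052. With p = 2052 - 1 = 2051: (p + p//4 - p//100 + p//400) mod 7 = (2051 + 512 - 20 + 5) mod 7 = 2548 mod 7 = 0 -> Monday (Mon=0 ... Sun=6)
Days before April (Jan-Mar): 91; April 1 index = (0 + 91) mod 7 = 0 -> Monday
Last day offset: 30 - 1 = 29 days
Weekday index = (0 + 29) mod 7 = 1

Tuesday, April 30


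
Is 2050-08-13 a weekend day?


Anchor: Jan 1, 2050. With p = 2050 - 1 = 2049: (p + p//4 - p//100 + p//400) mod 7 = (2049 + 512 - 20 + 5) mod 7 = 2546 mod 7 = 5 -> Saturday (Mon=0 ... Sun=6)
Day of year: 225; offset = 224
Weekday index = (5 + 224) mod 7 = 5 -> Saturday
Weekend days: Saturday, Sunday

Yes


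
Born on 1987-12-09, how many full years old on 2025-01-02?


Birth: 1987-12-09
Reference: 2025-01-02
Year difference: 2025 - 1987 = 38
Birthday not yet reached in 2025, subtract 1

37 years old


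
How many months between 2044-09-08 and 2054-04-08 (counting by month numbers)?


From September 2044 to April 2054
10 years * 12 = 120 months, minus 5 months = 115

115 months


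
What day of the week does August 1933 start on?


Target: August 1, 1933
Anchor: Jan 1, 1933. With p = 1933 - 1 = 1932: (p + p//4 - p//100 + p//400) mod 7 = (1932 + 483 - 19 + 4) mod 7 = 2400 mod 7 = 6 -> Sunday (Mon=0 ... Sun=6)
Days before August (Jan-Jul): 212 days
Weekday index = (6 + 212) mod 7 = 1

Tuesday


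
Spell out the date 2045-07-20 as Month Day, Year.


ISO 2045-07-20 parses as year=2045, month=07, day=20
Month 7 -> July

July 20, 2045


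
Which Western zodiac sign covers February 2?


Date: February 2
Conventional tropical zodiac dates: Aquarius from January 20 onward; Pisces starts February 19
February 2 falls within the Aquarius range

Aquarius


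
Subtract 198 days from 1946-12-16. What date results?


Start: 1946-12-16, subtract 198 days
Back 16 days from December 16 reaches November 30, 1946 -> 182 left
November 1946 has 30 days -> back to October 31, 1946 -> 152 left
October 1946 has 31 days -> back to September 30, 1946 -> 121 left
September 1946 has 30 days -> back to August 31, 1946 -> 91 left
August 1946 has 31 days -> back to July 31, 1946 -> 60 left
July 1946 has 31 days -> back to June 30, 1946 -> 29 left
June 1946: 30 - 29 = 1 -> lands on June 1

Result: 1946-06-01


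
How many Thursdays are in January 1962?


January 1962 has 31 days
Anchor: Jan 1, 1962. With p = 1962 - 1 = 1961: (p + p//4 - p//100 + p//400) mod 7 = (1961 + 490 - 19 + 4) mod 7 = 2436 mod 7 = 0 -> Monday (Mon=0 ... Sun=6)
January 1 is the anchor itself -> Monday
First Thursday is January 4
Thursdays: 4, 11, 18, 25

4 Thursdays


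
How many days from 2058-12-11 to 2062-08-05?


From 2058-12-11 to 2062-08-05
2058-12-11: days before December = 31 + 28 + 31 + 30 + 31 + 30 + 31 + 31 + 30 + 31 + 30 = 334 (2058 is not a leap year); day of year = 334 + 11 = 345
2062-08-05: days before August = 31 + 28 + 31 + 30 + 31 + 30 + 31 = 212 (2062 is not a leap year); day of year = 212 + 5 = 217
Rest of 2058: 365 - 345 = 20
Full years 2059 (365), 2060 (366), 2061 (365): 1096
Total = 20 + 1096 + 217 = 1333

1333 days


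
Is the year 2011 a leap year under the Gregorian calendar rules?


Gregorian leap year rule: divisible by 4, but not by 100, unless also by 400.
2011 is not divisible by 4 -> not a leap year

No


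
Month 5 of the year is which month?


Month 5 of 12

May


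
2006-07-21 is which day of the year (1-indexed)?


Date: July 21, 2006
Days in months 1 through 6: 181
Plus 21 days in July

Day of year: 202


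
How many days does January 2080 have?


January 2080

31 days


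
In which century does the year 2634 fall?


Century = (year - 1) // 100 + 1
= (2634 - 1) // 100 + 1
= 2633 // 100 + 1
= 26 + 1

27th century


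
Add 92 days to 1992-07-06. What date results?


Start: 1992-07-06, add 92 days
July 1992 has 31 days: 31 - 6 = 25 days to July 31 -> 67 left
August 1992 has 31 days -> 36 left
September 1992 has 30 days -> 6 left
October 1992: 6 <= 31 -> lands on October 6

Result: 1992-10-06


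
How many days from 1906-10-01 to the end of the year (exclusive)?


Day of year: 274 of 365
Remaining = 365 - 274

91 days


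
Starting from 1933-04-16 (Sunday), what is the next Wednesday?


Current: Sunday
Target: Wednesday
Days ahead: 3

Next Wednesday: 1933-04-19


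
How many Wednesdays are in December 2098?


December 2098 has 31 days
Anchor: Jan 1, 2098. With p = 2098 - 1 = 2097: (p + p//4 - p//100 + p//400) mod 7 = (2097 + 524 - 20 + 5) mod 7 = 2606 mod 7 = 2 -> Wednesday (Mon=0 ... Sun=6)
Days before December (Jan-Nov): 334; December 1 index = (2 + 334) mod 7 = 0 -> Monday
First Wednesday is December 3
Wednesdays: 3, 10, 17, 24, 31

5 Wednesdays


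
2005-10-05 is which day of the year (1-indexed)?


Date: October 5, 2005
Days in months 1 through 9: 273
Plus 5 days in October

Day of year: 278


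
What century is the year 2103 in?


Century = (year - 1) // 100 + 1
= (2103 - 1) // 100 + 1
= 2102 // 100 + 1
= 21 + 1

22nd century


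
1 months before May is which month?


May is month 5
5 - 1 = 4

April


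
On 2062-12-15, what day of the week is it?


Date: December 15, 2062
Anchor: Jan 1, 2062. With p = 2062 - 1 = 2061: (p + p//4 - p//100 + p//400) mod 7 = (2061 + 515 - 20 + 5) mod 7 = 2561 mod 7 = 6 -> Sunday (Mon=0 ... Sun=6)
Days before December (Jan-Nov): 334; offset = 334 + 15 - 1 = 348
Weekday index = (6 + 348) mod 7 = 4

Day of the week: Friday


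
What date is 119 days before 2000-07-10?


Start: 2000-07-10, subtract 119 days
Back 10 days from July 10 reaches June 30, 2000 -> 109 left
June 2000 has 30 days -> back to May 31, 2000 -> 79 left
May 2000 has 31 days -> back to April 30, 2000 -> 48 left
April 2000 has 30 days -> back to March 31, 2000 -> 18 left
March 2000: 31 - 18 = 13 -> lands on March 13

Result: 2000-03-13


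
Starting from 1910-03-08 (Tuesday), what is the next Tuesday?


Current: Tuesday
Target: Tuesday
Days ahead: 7

Next Tuesday: 1910-03-15


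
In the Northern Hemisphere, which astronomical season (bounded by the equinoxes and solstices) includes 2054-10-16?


Date: October 16
Astronomical Autumn (approx.; exact equinox/solstice day varies by year): September 22 to December 20
October 16 falls within the Autumn window

Autumn


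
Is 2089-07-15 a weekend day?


Anchor: Jan 1, 2089. With p = 2089 - 1 = 2088: (p + p//4 - p//100 + p//400) mod 7 = (2088 + 522 - 20 + 5) mod 7 = 2595 mod 7 = 5 -> Saturday (Mon=0 ... Sun=6)
Day of year: 196; offset = 195
Weekday index = (5 + 195) mod 7 = 4 -> Friday
Weekend days: Saturday, Sunday

No


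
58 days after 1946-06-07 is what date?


Start: 1946-06-07, add 58 days
June 1946 has 30 days: 30 - 7 = 23 days to June 30 -> 35 left
July 1946 has 31 days -> 4 left
August 1946: 4 <= 31 -> lands on August 4

Result: 1946-08-04


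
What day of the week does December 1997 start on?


Target: December 1, 1997
Anchor: Jan 1, 1997. With p = 1997 - 1 = 1996: (p + p//4 - p//100 + p//400) mod 7 = (1996 + 499 - 19 + 4) mod 7 = 2480 mod 7 = 2 -> Wednesday (Mon=0 ... Sun=6)
Days before December (Jan-Nov): 334 days
Weekday index = (2 + 334) mod 7 = 0

Monday


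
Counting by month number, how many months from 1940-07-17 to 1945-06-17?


From July 1940 to June 1945
5 years * 12 = 60 months, minus 1 month = 59

59 months


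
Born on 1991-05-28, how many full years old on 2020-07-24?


Birth: 1991-05-28
Reference: 2020-07-24
Year difference: 2020 - 1991 = 29

29 years old


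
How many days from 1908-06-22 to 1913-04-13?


From 1908-06-22 to 1913-04-13
1908-06-22: days before June = 31 + 29 + 31 + 30 + 31 = 152 (1908 is a leap year); day of year = 152 + 22 = 174
1913-04-13: days before April = 31 + 28 + 31 = 90 (1913 is not a leap year); day of year = 90 + 13 = 103
Rest of 1908: 366 - 174 = 192
Full years 1909 (365), 1910 (365), 1911 (365), 1912 (366): 1461
Total = 192 + 1461 + 103 = 1756

1756 days


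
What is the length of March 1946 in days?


March 1946

31 days


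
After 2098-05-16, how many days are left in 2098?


Day of year: 136 of 365
Remaining = 365 - 136

229 days


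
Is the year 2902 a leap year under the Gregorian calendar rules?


Gregorian leap year rule: divisible by 4, but not by 100, unless also by 400.
2902 is not divisible by 4 -> not a leap year

No


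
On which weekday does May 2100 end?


May 2100 has 31 days
Anchor: Jan 1, 2100. With p = 2100 - 1 = 2099: (p + p//4 - p//100 + p//400) mod 7 = (2099 + 524 - 20 + 5) mod 7 = 2608 mod 7 = 4 -> Friday (Mon=0 ... Sun=6)
Days before May (Jan-Apr): 120; May 1 index = (4 + 120) mod 7 = 5 -> Saturday
Last day offset: 31 - 1 = 30 days
Weekday index = (5 + 30) mod 7 = 0

Monday, May 31


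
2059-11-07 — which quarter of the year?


Month: November (month 11)
Q1: Jan-Mar, Q2: Apr-Jun, Q3: Jul-Sep, Q4: Oct-Dec

Q4


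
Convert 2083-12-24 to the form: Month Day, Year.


ISO 2083-12-24 parses as year=2083, month=12, day=24
Month 12 -> December

December 24, 2083


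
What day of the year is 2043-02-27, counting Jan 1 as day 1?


Date: February 27, 2043
Days in months 1 through 1: 31
Plus 27 days in February

Day of year: 58


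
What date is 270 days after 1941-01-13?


Start: 1941-01-13, add 270 days
January 1941 has 31 days: 31 - 13 = 18 days to January 31 -> 252 left
February 1941 has 28 days -> 224 left
March 1941 has 31 days -> 193 left
April 1941 has 30 days -> 163 left
May 1941 has 31 days -> 132 left
June 1941 has 30 days -> 102 left
July 1941 has 31 days -> 71 left
August 1941 has 31 days -> 40 left
September 1941 has 30 days -> 10 left
October 1941: 10 <= 31 -> lands on October 10

Result: 1941-10-10


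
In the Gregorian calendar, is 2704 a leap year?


Gregorian leap year rule: divisible by 4, but not by 100, unless also by 400.
2704 is divisible by 4 but not 100 -> leap year

Yes


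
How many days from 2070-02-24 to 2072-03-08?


From 2070-02-24 to 2072-03-08
2070-02-24: days before February = 31; day of year = 31 + 24 = 55
2072-03-08: days before March = 31 + 29 = 60 (2072 is a leap year); day of year = 60 + 8 = 68
Rest of 2070: 365 - 55 = 310
Full years 2071 (365): 365
Total = 310 + 365 + 68 = 743

743 days


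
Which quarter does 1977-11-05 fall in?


Month: November (month 11)
Q1: Jan-Mar, Q2: Apr-Jun, Q3: Jul-Sep, Q4: Oct-Dec

Q4


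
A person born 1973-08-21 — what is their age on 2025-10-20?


Birth: 1973-08-21
Reference: 2025-10-20
Year difference: 2025 - 1973 = 52

52 years old


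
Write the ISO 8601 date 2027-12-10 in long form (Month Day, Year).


ISO 2027-12-10 parses as year=2027, month=12, day=10
Month 12 -> December

December 10, 2027


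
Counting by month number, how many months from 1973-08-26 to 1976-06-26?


From August 1973 to June 1976
3 years * 12 = 36 months, minus 2 months = 34

34 months


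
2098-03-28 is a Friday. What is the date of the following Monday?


Current: Friday
Target: Monday
Days ahead: 3

Next Monday: 2098-03-31


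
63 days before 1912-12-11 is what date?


Start: 1912-12-11, subtract 63 days
Back 11 days from December 11 reaches November 30, 1912 -> 52 left
November 1912 has 30 days -> back to October 31, 1912 -> 22 left
October 1912: 31 - 22 = 9 -> lands on October 9

Result: 1912-10-09


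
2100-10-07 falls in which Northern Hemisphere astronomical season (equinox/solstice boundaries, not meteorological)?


Date: October 7
Astronomical Autumn (approx.; exact equinox/solstice day varies by year): September 22 to December 20
October 7 falls within the Autumn window

Autumn


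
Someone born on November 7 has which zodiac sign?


Date: November 7
Conventional tropical zodiac dates: Scorpio from October 23 onward; Sagittarius starts November 22
November 7 falls within the Scorpio range

Scorpio


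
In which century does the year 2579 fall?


Century = (year - 1) // 100 + 1
= (2579 - 1) // 100 + 1
= 2578 // 100 + 1
= 25 + 1

26th century


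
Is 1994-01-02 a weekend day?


Anchor: Jan 1, 1994. With p = 1994 - 1 = 1993: (p + p//4 - p//100 + p//400) mod 7 = (1993 + 498 - 19 + 4) mod 7 = 2476 mod 7 = 5 -> Saturday (Mon=0 ... Sun=6)
Day of year: 2; offset = 1
Weekday index = (5 + 1) mod 7 = 6 -> Sunday
Weekend days: Saturday, Sunday

Yes


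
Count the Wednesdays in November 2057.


November 2057 has 30 days
Anchor: Jan 1, 2057. With p = 2057 - 1 = 2056: (p + p//4 - p//100 + p//400) mod 7 = (2056 + 514 - 20 + 5) mod 7 = 2555 mod 7 = 0 -> Monday (Mon=0 ... Sun=6)
Days before November (Jan-Oct): 304; November 1 index = (0 + 304) mod 7 = 3 -> Thursday
First Wednesday is November 7
Wednesdays: 7, 14, 21, 28

4 Wednesdays


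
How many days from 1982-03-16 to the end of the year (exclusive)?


Day of year: 75 of 365
Remaining = 365 - 75

290 days


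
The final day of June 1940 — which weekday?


June 1940 has 30 days
Anchor: Jan 1, 1940. With p = 1940 - 1 = 1939: (p + p//4 - p//100 + p//400) mod 7 = (1939 + 484 - 19 + 4) mod 7 = 2408 mod 7 = 0 -> Monday (Mon=0 ... Sun=6)
Days before June (Jan-May): 152; June 1 index = (0 + 152) mod 7 = 5 -> Saturday
Last day offset: 30 - 1 = 29 days
Weekday index = (5 + 29) mod 7 = 6

Sunday, June 30


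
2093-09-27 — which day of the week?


Date: September 27, 2093
Anchor: Jan 1, 2093. With p = 2093 - 1 = 2092: (p + p//4 - p//100 + p//400) mod 7 = (2092 + 523 - 20 + 5) mod 7 = 2600 mod 7 = 3 -> Thursday (Mon=0 ... Sun=6)
Days before September (Jan-Aug): 243; offset = 243 + 27 - 1 = 269
Weekday index = (3 + 269) mod 7 = 6

Day of the week: Sunday


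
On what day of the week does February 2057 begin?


Target: February 1, 2057
Anchor: Jan 1, 2057. With p = 2057 - 1 = 2056: (p + p//4 - p//100 + p//400) mod 7 = (2056 + 514 - 20 + 5) mod 7 = 2555 mod 7 = 0 -> Monday (Mon=0 ... Sun=6)
Days before February (Jan): 31 days
Weekday index = (0 + 31) mod 7 = 3

Thursday


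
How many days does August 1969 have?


August 1969

31 days


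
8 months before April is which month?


April is month 4
4 - 8 = -4; wrap: -4 + 12 = 8

August


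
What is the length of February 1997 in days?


February 1997 (leap year: no)

28 days


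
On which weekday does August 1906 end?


August 1906 has 31 days
Anchor: Jan 1, 1906. With p = 1906 - 1 = 1905: (p + p//4 - p//100 + p//400) mod 7 = (1905 + 476 - 19 + 4) mod 7 = 2366 mod 7 = 0 -> Monday (Mon=0 ... Sun=6)
Days before August (Jan-Jul): 212; August 1 index = (0 + 212) mod 7 = 2 -> Wednesday
Last day offset: 31 - 1 = 30 days
Weekday index = (2 + 30) mod 7 = 4

Friday, August 31


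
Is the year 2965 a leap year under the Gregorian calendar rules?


Gregorian leap year rule: divisible by 4, but not by 100, unless also by 400.
2965 is not divisible by 4 -> not a leap year

No


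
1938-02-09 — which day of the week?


Date: February 9, 1938
Anchor: Jan 1, 1938. With p = 1938 - 1 = 1937: (p + p//4 - p//100 + p//400) mod 7 = (1937 + 484 - 19 + 4) mod 7 = 2406 mod 7 = 5 -> Saturday (Mon=0 ... Sun=6)
Days before February (Jan): 31; offset = 31 + 9 - 1 = 39
Weekday index = (5 + 39) mod 7 = 2

Day of the week: Wednesday


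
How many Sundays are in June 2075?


June 2075 has 30 days
Anchor: Jan 1, 2075. With p = 2075 - 1 = 2074: (p + p//4 - p//100 + p//400) mod 7 = (2074 + 518 - 20 + 5) mod 7 = 2577 mod 7 = 1 -> Tuesday (Mon=0 ... Sun=6)
Days before June (Jan-May): 151; June 1 index = (1 + 151) mod 7 = 5 -> Saturday
First Sunday is June 2
Sundays: 2, 9, 16, 23, 30

5 Sundays


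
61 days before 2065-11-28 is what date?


Start: 2065-11-28, subtract 61 days
Back 28 days from November 28 reaches October 31, 2065 -> 33 left
October 2065 has 31 days -> back to September 30, 2065 -> 2 left
September 2065: 30 - 2 = 28 -> lands on September 28

Result: 2065-09-28


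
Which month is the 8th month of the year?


Month 8 of 12

August


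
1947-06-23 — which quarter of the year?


Month: June (month 6)
Q1: Jan-Mar, Q2: Apr-Jun, Q3: Jul-Sep, Q4: Oct-Dec

Q2


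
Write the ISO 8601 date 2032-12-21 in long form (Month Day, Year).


ISO 2032-12-21 parses as year=2032, month=12, day=21
Month 12 -> December

December 21, 2032


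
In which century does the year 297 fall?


Century = (year - 1) // 100 + 1
= (297 - 1) // 100 + 1
= 296 // 100 + 1
= 2 + 1

3rd century


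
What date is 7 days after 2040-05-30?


Start: 2040-05-30, add 7 days
May 2040 has 31 days: 31 - 30 = 1 day to May 31 -> 6 left
June 2040: 6 <= 30 -> lands on June 6

Result: 2040-06-06


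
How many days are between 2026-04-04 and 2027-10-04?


From 2026-04-04 to 2027-10-04
2026-04-04: days before April = 31 + 28 + 31 = 90 (2026 is not a leap year); day of year = 90 + 4 = 94
2027-10-04: days before October = 31 + 28 + 31 + 30 + 31 + 30 + 31 + 31 + 30 = 273 (2027 is not a leap year); day of year = 273 + 4 = 277
Rest of 2026: 365 - 94 = 271
Total = 271 + 277 = 548

548 days


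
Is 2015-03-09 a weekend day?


Anchor: Jan 1, 2015. With p = 2015 - 1 = 2014: (p + p//4 - p//100 + p//400) mod 7 = (2014 + 503 - 20 + 5) mod 7 = 2502 mod 7 = 3 -> Thursday (Mon=0 ... Sun=6)
Day of year: 68; offset = 67
Weekday index = (3 + 67) mod 7 = 0 -> Monday
Weekend days: Saturday, Sunday

No


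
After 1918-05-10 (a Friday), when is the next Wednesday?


Current: Friday
Target: Wednesday
Days ahead: 5

Next Wednesday: 1918-05-15


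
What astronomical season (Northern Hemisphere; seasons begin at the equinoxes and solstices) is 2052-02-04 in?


Date: February 4
Astronomical Winter (approx.; exact equinox/solstice day varies by year): December 21 to March 19
February 4 falls within the Winter window

Winter


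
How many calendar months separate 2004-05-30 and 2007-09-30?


From May 2004 to September 2007
3 years * 12 = 36 months, plus 4 months = 40

40 months


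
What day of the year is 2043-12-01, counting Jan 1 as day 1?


Date: December 1, 2043
Days in months 1 through 11: 334
Plus 1 days in December

Day of year: 335


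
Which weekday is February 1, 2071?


Target: February 1, 2071
Anchor: Jan 1, 2071. With p = 2071 - 1 = 2070: (p + p//4 - p//100 + p//400) mod 7 = (2070 + 517 - 20 + 5) mod 7 = 2572 mod 7 = 3 -> Thursday (Mon=0 ... Sun=6)
Days before February (Jan): 31 days
Weekday index = (3 + 31) mod 7 = 6

Sunday


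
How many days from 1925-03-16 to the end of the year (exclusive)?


Day of year: 75 of 365
Remaining = 365 - 75

290 days


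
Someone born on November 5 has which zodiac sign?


Date: November 5
Conventional tropical zodiac dates: Scorpio from October 23 onward; Sagittarius starts November 22
November 5 falls within the Scorpio range

Scorpio


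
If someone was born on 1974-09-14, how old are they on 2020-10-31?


Birth: 1974-09-14
Reference: 2020-10-31
Year difference: 2020 - 1974 = 46

46 years old


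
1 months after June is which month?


June is month 6
6 + 1 = 7

July


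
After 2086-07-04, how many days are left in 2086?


Day of year: 185 of 365
Remaining = 365 - 185

180 days


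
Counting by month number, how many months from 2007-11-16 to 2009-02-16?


From November 2007 to February 2009
2 years * 12 = 24 months, minus 9 months = 15

15 months


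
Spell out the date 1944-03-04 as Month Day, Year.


ISO 1944-03-04 parses as year=1944, month=03, day=04
Month 3 -> March

March 4, 1944


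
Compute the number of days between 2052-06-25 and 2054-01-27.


From 2052-06-25 to 2054-01-27
2052-06-25: days before June = 31 + 29 + 31 + 30 + 31 = 152 (2052 is a leap year); day of year = 152 + 25 = 177
2054-01-27: day of year = 27
Rest of 2052: 366 - 177 = 189
Full years 2053 (365): 365
Total = 189 + 365 + 27 = 581

581 days


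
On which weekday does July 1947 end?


July 1947 has 31 days
Anchor: Jan 1, 1947. With p = 1947 - 1 = 1946: (p + p//4 - p//100 + p//400) mod 7 = (1946 + 486 - 19 + 4) mod 7 = 2417 mod 7 = 2 -> Wednesday (Mon=0 ... Sun=6)
Days before July (Jan-Jun): 181; July 1 index = (2 + 181) mod 7 = 1 -> Tuesday
Last day offset: 31 - 1 = 30 days
Weekday index = (1 + 30) mod 7 = 3

Thursday, July 31


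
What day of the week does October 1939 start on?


Target: October 1, 1939
Anchor: Jan 1, 1939. With p = 1939 - 1 = 1938: (p + p//4 - p//100 + p//400) mod 7 = (1938 + 484 - 19 + 4) mod 7 = 2407 mod 7 = 6 -> Sunday (Mon=0 ... Sun=6)
Days before October (Jan-Sep): 273 days
Weekday index = (6 + 273) mod 7 = 6

Sunday


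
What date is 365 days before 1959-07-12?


Start: 1959-07-12, subtract 365 days
Back 12 days from July 12 reaches June 30, 1959 -> 353 left
June 1959 has 30 days -> back to May 31, 1959 -> 323 left
May 1959 has 31 days -> back to April 30, 1959 -> 292 left
April 1959 has 30 days -> back to March 31, 1959 -> 262 left
March 1959 has 31 days -> back to February 28, 1959 -> 231 left
February 1959 has 28 days -> back to January 31, 1959 -> 203 left
January 1959 has 31 days -> back to December 31, 1958 -> 172 left
December 1958 has 31 days -> back to November 30, 1958 -> 141 left
November 1958 has 30 days -> back to October 31, 1958 -> 111 left
October 1958 has 31 days -> back to September 30, 1958 -> 80 left
September 1958 has 30 days -> back to August 31, 1958 -> 50 left
August 1958 has 31 days -> back to July 31, 1958 -> 19 left
July 1958: 31 - 19 = 12 -> lands on July 12

Result: 1958-07-12


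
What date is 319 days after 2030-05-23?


Start: 2030-05-23, add 319 days
May 2030 has 31 days: 31 - 23 = 8 days to May 31 -> 311 left
June 2030 has 30 days -> 281 left
July 2030 has 31 days -> 250 left
August 2030 has 31 days -> 219 left
September 2030 has 30 days -> 189 left
October 2030 has 31 days -> 158 left
November 2030 has 30 days -> 128 left
December 2030 has 31 days -> 97 left
January 2031 has 31 days -> 66 left
February 2031 has 28 days -> 38 left
March 2031 has 31 days -> 7 left
April 2031: 7 <= 30 -> lands on April 7

Result: 2031-04-07


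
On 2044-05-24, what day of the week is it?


Date: May 24, 2044
Anchor: Jan 1, 2044. With p = 2044 - 1 = 2043: (p + p//4 - p//100 + p//400) mod 7 = (2043 + 510 - 20 + 5) mod 7 = 2538 mod 7 = 4 -> Friday (Mon=0 ... Sun=6)
Days before May (Jan-Apr): 121; offset = 121 + 24 - 1 = 144
Weekday index = (4 + 144) mod 7 = 1

Day of the week: Tuesday


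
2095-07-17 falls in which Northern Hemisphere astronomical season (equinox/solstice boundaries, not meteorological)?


Date: July 17
Astronomical Summer (approx.; exact equinox/solstice day varies by year): June 21 to September 21
July 17 falls within the Summer window

Summer


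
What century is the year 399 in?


Century = (year - 1) // 100 + 1
= (399 - 1) // 100 + 1
= 398 // 100 + 1
= 3 + 1

4th century


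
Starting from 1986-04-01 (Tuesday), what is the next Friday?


Current: Tuesday
Target: Friday
Days ahead: 3

Next Friday: 1986-04-04


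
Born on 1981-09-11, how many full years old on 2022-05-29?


Birth: 1981-09-11
Reference: 2022-05-29
Year difference: 2022 - 1981 = 41
Birthday not yet reached in 2022, subtract 1

40 years old


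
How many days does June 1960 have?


June 1960

30 days


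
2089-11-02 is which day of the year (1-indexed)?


Date: November 2, 2089
Days in months 1 through 10: 304
Plus 2 days in November

Day of year: 306


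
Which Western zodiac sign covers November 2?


Date: November 2
Conventional tropical zodiac dates: Scorpio from October 23 onward; Sagittarius starts November 22
November 2 falls within the Scorpio range

Scorpio


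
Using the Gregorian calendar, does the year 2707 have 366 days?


Gregorian leap year rule: divisible by 4, but not by 100, unless also by 400.
2707 is not divisible by 4 -> not a leap year

No


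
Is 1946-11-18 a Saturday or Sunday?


Anchor: Jan 1, 1946. With p = 1946 - 1 = 1945: (p + p//4 - p//100 + p//400) mod 7 = (1945 + 486 - 19 + 4) mod 7 = 2416 mod 7 = 1 -> Tuesday (Mon=0 ... Sun=6)
Day of year: 322; offset = 321
Weekday index = (1 + 321) mod 7 = 0 -> Monday
Weekend days: Saturday, Sunday

No


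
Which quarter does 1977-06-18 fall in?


Month: June (month 6)
Q1: Jan-Mar, Q2: Apr-Jun, Q3: Jul-Sep, Q4: Oct-Dec

Q2


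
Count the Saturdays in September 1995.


September 1995 has 30 days
Anchor: Jan 1, 1995. With p = 1995 - 1 = 1994: (p + p//4 - p//100 + p//400) mod 7 = (1994 + 498 - 19 + 4) mod 7 = 2477 mod 7 = 6 -> Sunday (Mon=0 ... Sun=6)
Days before September (Jan-Aug): 243; September 1 index = (6 + 243) mod 7 = 4 -> Friday
First Saturday is September 2
Saturdays: 2, 9, 16, 23, 30

5 Saturdays


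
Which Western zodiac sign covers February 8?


Date: February 8
Conventional tropical zodiac dates: Aquarius from January 20 onward; Pisces starts February 19
February 8 falls within the Aquarius range

Aquarius


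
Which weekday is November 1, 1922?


Target: November 1, 1922
Anchor: Jan 1, 1922. With p = 1922 - 1 = 1921: (p + p//4 - p//100 + p//400) mod 7 = (1921 + 480 - 19 + 4) mod 7 = 2386 mod 7 = 6 -> Sunday (Mon=0 ... Sun=6)
Days before November (Jan-Oct): 304 days
Weekday index = (6 + 304) mod 7 = 2

Wednesday


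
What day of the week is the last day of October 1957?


October 1957 has 31 days
Anchor: Jan 1, 1957. With p = 1957 - 1 = 1956: (p + p//4 - p//100 + p//400) mod 7 = (1956 + 489 - 19 + 4) mod 7 = 2430 mod 7 = 1 -> Tuesday (Mon=0 ... Sun=6)
Days before October (Jan-Sep): 273; October 1 index = (1 + 273) mod 7 = 1 -> Tuesday
Last day offset: 31 - 1 = 30 days
Weekday index = (1 + 30) mod 7 = 3

Thursday, October 31


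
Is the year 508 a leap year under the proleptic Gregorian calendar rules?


Gregorian leap year rule: divisible by 4, but not by 100, unless also by 400.
508 is divisible by 4 but not 100 -> leap year

Yes


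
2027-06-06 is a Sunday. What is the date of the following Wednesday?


Current: Sunday
Target: Wednesday
Days ahead: 3

Next Wednesday: 2027-06-09


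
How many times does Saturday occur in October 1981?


October 1981 has 31 days
Anchor: Jan 1, 1981. With p = 1981 - 1 = 1980: (p + p//4 - p//100 + p//400) mod 7 = (1980 + 495 - 19 + 4) mod 7 = 2460 mod 7 = 3 -> Thursday (Mon=0 ... Sun=6)
Days before October (Jan-Sep): 273; October 1 index = (3 + 273) mod 7 = 3 -> Thursday
First Saturday is October 3
Saturdays: 3, 10, 17, 24, 31

5 Saturdays


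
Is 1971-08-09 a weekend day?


Anchor: Jan 1, 1971. With p = 1971 - 1 = 1970: (p + p//4 - p//100 + p//400) mod 7 = (1970 + 492 - 19 + 4) mod 7 = 2447 mod 7 = 4 -> Friday (Mon=0 ... Sun=6)
Day of year: 221; offset = 220
Weekday index = (4 + 220) mod 7 = 0 -> Monday
Weekend days: Saturday, Sunday

No


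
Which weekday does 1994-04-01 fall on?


Date: April 1, 1994
Anchor: Jan 1, 1994. With p = 1994 - 1 = 1993: (p + p//4 - p//100 + p//400) mod 7 = (1993 + 498 - 19 + 4) mod 7 = 2476 mod 7 = 5 -> Saturday (Mon=0 ... Sun=6)
Days before April (Jan-Mar): 90; offset = 90 + 1 - 1 = 90
Weekday index = (5 + 90) mod 7 = 4

Day of the week: Friday


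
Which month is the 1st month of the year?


Month 1 of 12

January


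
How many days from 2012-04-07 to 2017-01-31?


From 2012-04-07 to 2017-01-31
2012-04-07: days before April = 31 + 29 + 31 = 91 (2012 is a leap year); day of year = 91 + 7 = 98
2017-01-31: day of year = 31
Rest of 2012: 366 - 98 = 268
Full years 2013 (365), 2014 (365), 2015 (365), 2016 (366): 1461
Total = 268 + 1461 + 31 = 1760

1760 days


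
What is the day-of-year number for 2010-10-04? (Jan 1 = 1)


Date: October 4, 2010
Days in months 1 through 9: 273
Plus 4 days in October

Day of year: 277


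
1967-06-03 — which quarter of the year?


Month: June (month 6)
Q1: Jan-Mar, Q2: Apr-Jun, Q3: Jul-Sep, Q4: Oct-Dec

Q2


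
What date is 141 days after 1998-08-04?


Start: 1998-08-04, add 141 days
August 1998 has 31 days: 31 - 4 = 27 days to August 31 -> 114 left
September 1998 has 30 days -> 84 left
October 1998 has 31 days -> 53 left
November 1998 has 30 days -> 23 left
December 1998: 23 <= 31 -> lands on December 23

Result: 1998-12-23


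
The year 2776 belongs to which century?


Century = (year - 1) // 100 + 1
= (2776 - 1) // 100 + 1
= 2775 // 100 + 1
= 27 + 1

28th century


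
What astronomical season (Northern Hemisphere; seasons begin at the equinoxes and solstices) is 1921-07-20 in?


Date: July 20
Astronomical Summer (approx.; exact equinox/solstice day varies by year): June 21 to September 21
July 20 falls within the Summer window

Summer


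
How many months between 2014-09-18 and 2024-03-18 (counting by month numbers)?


From September 2014 to March 2024
10 years * 12 = 120 months, minus 6 months = 114

114 months


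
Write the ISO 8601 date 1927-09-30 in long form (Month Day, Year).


ISO 1927-09-30 parses as year=1927, month=09, day=30
Month 9 -> September

September 30, 1927


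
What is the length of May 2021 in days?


May 2021

31 days


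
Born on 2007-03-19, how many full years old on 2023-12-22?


Birth: 2007-03-19
Reference: 2023-12-22
Year difference: 2023 - 2007 = 16

16 years old


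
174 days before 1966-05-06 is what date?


Start: 1966-05-06, subtract 174 days
Back 6 days from May 6 reaches April 30, 1966 -> 168 left
April 1966 has 30 days -> back to March 31, 1966 -> 138 left
March 1966 has 31 days -> back to February 28, 1966 -> 107 left
February 1966 has 28 days -> back to January 31, 1966 -> 79 left
January 1966 has 31 days -> back to December 31, 1965 -> 48 left
December 1965 has 31 days -> back to November 30, 1965 -> 17 left
November 1965: 30 - 17 = 13 -> lands on November 13

Result: 1965-11-13


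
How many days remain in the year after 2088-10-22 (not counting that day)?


Day of year: 296 of 366
Remaining = 366 - 296

70 days


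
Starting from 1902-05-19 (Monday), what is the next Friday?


Current: Monday
Target: Friday
Days ahead: 4

Next Friday: 1902-05-23


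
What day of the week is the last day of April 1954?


April 1954 has 30 days
Anchor: Jan 1, 1954. With p = 1954 - 1 = 1953: (p + p//4 - p//100 + p//400) mod 7 = (1953 + 488 - 19 + 4) mod 7 = 2426 mod 7 = 4 -> Friday (Mon=0 ... Sun=6)
Days before April (Jan-Mar): 90; April 1 index = (4 + 90) mod 7 = 3 -> Thursday
Last day offset: 30 - 1 = 29 days
Weekday index = (3 + 29) mod 7 = 4

Friday, April 30


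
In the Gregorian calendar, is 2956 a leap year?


Gregorian leap year rule: divisible by 4, but not by 100, unless also by 400.
2956 is divisible by 4 but not 100 -> leap year

Yes


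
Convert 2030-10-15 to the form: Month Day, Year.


ISO 2030-10-15 parses as year=2030, month=10, day=15
Month 10 -> October

October 15, 2030


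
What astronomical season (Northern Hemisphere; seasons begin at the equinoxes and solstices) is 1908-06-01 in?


Date: June 1
Astronomical Spring (approx.; exact equinox/solstice day varies by year): March 20 to June 20
June 1 falls within the Spring window

Spring


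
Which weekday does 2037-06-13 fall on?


Date: June 13, 2037
Anchor: Jan 1, 2037. With p = 2037 - 1 = 2036: (p + p//4 - p//100 + p//400) mod 7 = (2036 + 509 - 20 + 5) mod 7 = 2530 mod 7 = 3 -> Thursday (Mon=0 ... Sun=6)
Days before June (Jan-May): 151; offset = 151 + 13 - 1 = 163
Weekday index = (3 + 163) mod 7 = 5

Day of the week: Saturday


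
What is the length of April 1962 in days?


April 1962

30 days


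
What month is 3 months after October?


October is month 10
10 + 3 = 13; wrap: 13 - 12 = 1

January


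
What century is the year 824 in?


Century = (year - 1) // 100 + 1
= (824 - 1) // 100 + 1
= 823 // 100 + 1
= 8 + 1

9th century


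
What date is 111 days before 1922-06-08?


Start: 1922-06-08, subtract 111 days
Back 8 days from June 8 reaches May 31, 1922 -> 103 left
May 1922 has 31 days -> back to April 30, 1922 -> 72 left
April 1922 has 30 days -> back to March 31, 1922 -> 42 left
March 1922 has 31 days -> back to February 28, 1922 -> 11 left
February 1922: 28 - 11 = 17 -> lands on February 17

Result: 1922-02-17


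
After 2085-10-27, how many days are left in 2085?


Day of year: 300 of 365
Remaining = 365 - 300

65 days


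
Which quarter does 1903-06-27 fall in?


Month: June (month 6)
Q1: Jan-Mar, Q2: Apr-Jun, Q3: Jul-Sep, Q4: Oct-Dec

Q2


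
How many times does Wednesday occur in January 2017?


January 2017 has 31 days
Anchor: Jan 1, 2017. With p = 2017 - 1 = 2016: (p + p//4 - p//100 + p//400) mod 7 = (2016 + 504 - 20 + 5) mod 7 = 2505 mod 7 = 6 -> Sunday (Mon=0 ... Sun=6)
January 1 is the anchor itself -> Sunday
First Wednesday is January 4
Wednesdays: 4, 11, 18, 25

4 Wednesdays


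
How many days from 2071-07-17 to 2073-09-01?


From 2071-07-17 to 2073-09-01
2071-07-17: days before July = 31 + 28 + 31 + 30 + 31 + 30 = 181 (2071 is not a leap year); day of year = 181 + 17 = 198
2073-09-01: days before September = 31 + 28 + 31 + 30 + 31 + 30 + 31 + 31 = 243 (2073 is not a leap year); day of year = 243 + 1 = 244
Rest of 2071: 365 - 198 = 167
Full years 2072 (366): 366
Total = 167 + 366 + 244 = 777

777 days


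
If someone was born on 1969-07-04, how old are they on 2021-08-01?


Birth: 1969-07-04
Reference: 2021-08-01
Year difference: 2021 - 1969 = 52

52 years old


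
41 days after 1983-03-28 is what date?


Start: 1983-03-28, add 41 days
March 1983 has 31 days: 31 - 28 = 3 days to March 31 -> 38 left
April 1983 has 30 days -> 8 left
May 1983: 8 <= 31 -> lands on May 8

Result: 1983-05-08


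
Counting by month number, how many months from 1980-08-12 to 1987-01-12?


From August 1980 to January 1987
7 years * 12 = 84 months, minus 7 months = 77

77 months


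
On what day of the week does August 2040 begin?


Target: August 1, 2040
Anchor: Jan 1, 2040. With p = 2040 - 1 = 2039: (p + p//4 - p//100 + p//400) mod 7 = (2039 + 509 - 20 + 5) mod 7 = 2533 mod 7 = 6 -> Sunday (Mon=0 ... Sun=6)
Days before August (Jan-Jul): 213 days
Weekday index = (6 + 213) mod 7 = 2

Wednesday


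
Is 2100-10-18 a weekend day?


Anchor: Jan 1, 2100. With p = 2100 - 1 = 2099: (p + p//4 - p//100 + p//400) mod 7 = (2099 + 524 - 20 + 5) mod 7 = 2608 mod 7 = 4 -> Friday (Mon=0 ... Sun=6)
Day of year: 291; offset = 290
Weekday index = (4 + 290) mod 7 = 0 -> Monday
Weekend days: Saturday, Sunday

No


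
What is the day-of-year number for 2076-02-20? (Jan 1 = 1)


Date: February 20, 2076
Days in months 1 through 1: 31
Plus 20 days in February

Day of year: 51


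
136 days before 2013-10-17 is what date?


Start: 2013-10-17, subtract 136 days
Back 17 days from October 17 reaches September 30, 2013 -> 119 left
September 2013 has 30 days -> back to August 31, 2013 -> 89 left
August 2013 has 31 days -> back to July 31, 2013 -> 58 left
July 2013 has 31 days -> back to June 30, 2013 -> 27 left
June 2013: 30 - 27 = 3 -> lands on June 3

Result: 2013-06-03


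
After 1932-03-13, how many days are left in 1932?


Day of year: 73 of 366
Remaining = 366 - 73

293 days


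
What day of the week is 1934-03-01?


Date: March 1, 1934
Anchor: Jan 1, 1934. With p = 1934 - 1 = 1933: (p + p//4 - p//100 + p//400) mod 7 = (1933 + 483 - 19 + 4) mod 7 = 2401 mod 7 = 0 -> Monday (Mon=0 ... Sun=6)
Days before March (Jan-Feb): 59; offset = 59 + 1 - 1 = 59
Weekday index = (0 + 59) mod 7 = 3

Day of the week: Thursday


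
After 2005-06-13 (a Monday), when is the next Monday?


Current: Monday
Target: Monday
Days ahead: 7

Next Monday: 2005-06-20


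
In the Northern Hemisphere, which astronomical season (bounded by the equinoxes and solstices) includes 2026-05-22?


Date: May 22
Astronomical Spring (approx.; exact equinox/solstice day varies by year): March 20 to June 20
May 22 falls within the Spring window

Spring


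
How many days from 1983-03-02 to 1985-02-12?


From 1983-03-02 to 1985-02-12
1983-03-02: days before March = 31 + 28 = 59 (1983 is not a leap year); day of year = 59 + 2 = 61
1985-02-12: days before February = 31; day of year = 31 + 12 = 43
Rest of 1983: 365 - 61 = 304
Full years 1984 (366): 366
Total = 304 + 366 + 43 = 713

713 days


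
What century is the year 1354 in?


Century = (year - 1) // 100 + 1
= (1354 - 1) // 100 + 1
= 1353 // 100 + 1
= 13 + 1

14th century


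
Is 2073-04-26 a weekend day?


Anchor: Jan 1, 2073. With p = 2073 - 1 = 2072: (p + p//4 - p//100 + p//400) mod 7 = (2072 + 518 - 20 + 5) mod 7 = 2575 mod 7 = 6 -> Sunday (Mon=0 ... Sun=6)
Day of year: 116; offset = 115
Weekday index = (6 + 115) mod 7 = 2 -> Wednesday
Weekend days: Saturday, Sunday

No


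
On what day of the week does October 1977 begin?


Target: October 1, 1977
Anchor: Jan 1, 1977. With p = 1977 - 1 = 1976: (p + p//4 - p//100 + p//400) mod 7 = (1976 + 494 - 19 + 4) mod 7 = 2455 mod 7 = 5 -> Saturday (Mon=0 ... Sun=6)
Days before October (Jan-Sep): 273 days
Weekday index = (5 + 273) mod 7 = 5

Saturday


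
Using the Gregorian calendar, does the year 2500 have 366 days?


Gregorian leap year rule: divisible by 4, but not by 100, unless also by 400.
2500 is divisible by 100 but not 400 -> not a leap year

No


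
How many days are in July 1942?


July 1942

31 days


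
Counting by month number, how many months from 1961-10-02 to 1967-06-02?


From October 1961 to June 1967
6 years * 12 = 72 months, minus 4 months = 68

68 months


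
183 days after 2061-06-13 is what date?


Start: 2061-06-13, add 183 days
June 2061 has 30 days: 30 - 13 = 17 days to June 30 -> 166 left
July 2061 has 31 days -> 135 left
August 2061 has 31 days -> 104 left
September 2061 has 30 days -> 74 left
October 2061 has 31 days -> 43 left
November 2061 has 30 days -> 13 left
December 2061: 13 <= 31 -> lands on December 13

Result: 2061-12-13


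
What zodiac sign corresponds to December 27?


Date: December 27
Conventional tropical zodiac dates: Capricorn from December 22 onward; Aquarius starts January 20
December 27 falls within the Capricorn range

Capricorn


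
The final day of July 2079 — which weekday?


July 2079 has 31 days
Anchor: Jan 1, 2079. With p = 2079 - 1 = 2078: (p + p//4 - p//100 + p//400) mod 7 = (2078 + 519 - 20 + 5) mod 7 = 2582 mod 7 = 6 -> Sunday (Mon=0 ... Sun=6)
Days before July (Jan-Jun): 181; July 1 index = (6 + 181) mod 7 = 5 -> Saturday
Last day offset: 31 - 1 = 30 days
Weekday index = (5 + 30) mod 7 = 0

Monday, July 31


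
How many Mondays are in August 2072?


August 2072 has 31 days
Anchor: Jan 1, 2072. With p = 2072 - 1 = 2071: (p + p//4 - p//100 + p//400) mod 7 = (2071 + 517 - 20 + 5) mod 7 = 2573 mod 7 = 4 -> Friday (Mon=0 ... Sun=6)
Days before August (Jan-Jul): 213; August 1 index = (4 + 213) mod 7 = 0 -> Monday
First Monday is August 1
Mondays: 1, 8, 15, 22, 29

5 Mondays


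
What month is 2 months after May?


May is month 5
5 + 2 = 7

July


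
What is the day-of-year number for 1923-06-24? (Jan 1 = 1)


Date: June 24, 1923
Days in months 1 through 5: 151
Plus 24 days in June

Day of year: 175


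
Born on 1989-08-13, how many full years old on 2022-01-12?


Birth: 1989-08-13
Reference: 2022-01-12
Year difference: 2022 - 1989 = 33
Birthday not yet reached in 2022, subtract 1

32 years old


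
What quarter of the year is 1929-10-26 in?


Month: October (month 10)
Q1: Jan-Mar, Q2: Apr-Jun, Q3: Jul-Sep, Q4: Oct-Dec

Q4
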